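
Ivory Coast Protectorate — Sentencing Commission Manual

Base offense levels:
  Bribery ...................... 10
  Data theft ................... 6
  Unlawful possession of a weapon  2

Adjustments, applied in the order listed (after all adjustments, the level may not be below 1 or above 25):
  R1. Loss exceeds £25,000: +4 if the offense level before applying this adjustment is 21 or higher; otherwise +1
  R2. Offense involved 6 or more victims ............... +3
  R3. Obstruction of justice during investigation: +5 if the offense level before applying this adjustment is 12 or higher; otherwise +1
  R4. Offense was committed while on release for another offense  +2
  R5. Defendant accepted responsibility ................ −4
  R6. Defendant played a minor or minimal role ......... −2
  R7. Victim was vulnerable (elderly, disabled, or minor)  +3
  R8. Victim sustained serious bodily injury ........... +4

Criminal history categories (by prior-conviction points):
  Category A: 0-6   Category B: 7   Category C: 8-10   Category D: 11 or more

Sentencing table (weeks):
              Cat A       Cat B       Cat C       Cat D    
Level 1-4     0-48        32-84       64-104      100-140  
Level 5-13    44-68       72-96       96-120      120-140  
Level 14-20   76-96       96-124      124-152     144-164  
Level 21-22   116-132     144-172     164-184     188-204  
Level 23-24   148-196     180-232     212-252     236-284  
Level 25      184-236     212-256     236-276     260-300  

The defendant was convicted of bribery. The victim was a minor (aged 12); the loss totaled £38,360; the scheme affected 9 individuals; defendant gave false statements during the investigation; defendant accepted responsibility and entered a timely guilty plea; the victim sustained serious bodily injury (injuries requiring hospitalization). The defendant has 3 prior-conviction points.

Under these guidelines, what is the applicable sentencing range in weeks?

116-132 weeks

Base offense level for bribery: 10.
R1 applies (level before this adjustment is 10 < 21, so +1): 10 + 1 = 11.
R2 applies: 11 + 3 = 14.
R3 applies (level before this adjustment is 14 ≥ 12, so +5): 14 + 5 = 19.
R4 does not apply.
R5 applies: 19 − 4 = 15.
R6 does not apply.
R7 applies: 15 + 3 = 18.
R8 applies: 18 + 4 = 22.
Final offense level: 22.
Criminal history: 3 prior points → Category A (0-6).
Level 22 falls in the 21-22 band.
Grid: Level 21-22 × Category A = 116-132 weeks.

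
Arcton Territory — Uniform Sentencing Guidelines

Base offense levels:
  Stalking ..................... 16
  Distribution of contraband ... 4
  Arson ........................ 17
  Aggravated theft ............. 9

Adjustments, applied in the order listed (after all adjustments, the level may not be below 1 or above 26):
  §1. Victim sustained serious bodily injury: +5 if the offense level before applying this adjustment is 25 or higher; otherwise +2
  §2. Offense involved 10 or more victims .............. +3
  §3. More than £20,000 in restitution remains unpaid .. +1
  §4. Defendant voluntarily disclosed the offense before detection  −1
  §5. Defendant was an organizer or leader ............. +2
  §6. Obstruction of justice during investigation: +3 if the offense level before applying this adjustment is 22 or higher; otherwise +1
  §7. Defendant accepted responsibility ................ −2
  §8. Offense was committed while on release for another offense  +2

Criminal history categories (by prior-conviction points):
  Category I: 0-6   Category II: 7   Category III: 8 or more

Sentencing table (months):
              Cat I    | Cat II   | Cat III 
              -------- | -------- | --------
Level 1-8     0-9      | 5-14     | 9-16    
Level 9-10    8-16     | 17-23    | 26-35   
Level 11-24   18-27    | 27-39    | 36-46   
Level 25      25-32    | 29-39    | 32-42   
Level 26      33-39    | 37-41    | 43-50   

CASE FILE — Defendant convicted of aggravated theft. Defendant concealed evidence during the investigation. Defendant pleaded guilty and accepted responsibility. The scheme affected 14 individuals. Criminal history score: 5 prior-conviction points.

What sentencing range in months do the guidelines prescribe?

18-27 months

Base offense level for aggravated theft: 9.
§2 applies: 9 + 3 = 12.
§3 does not apply.
§5 does not apply.
§6 applies (level before this adjustment is 12 < 22, so +1): 12 + 1 = 13.
§7 applies: 13 − 2 = 11.
Final offense level: 11.
Criminal history: 5 prior points → Category I (0-6).
Level 11 falls in the 11-24 band.
Grid: Level 11-24 × Category I = 18-27 months.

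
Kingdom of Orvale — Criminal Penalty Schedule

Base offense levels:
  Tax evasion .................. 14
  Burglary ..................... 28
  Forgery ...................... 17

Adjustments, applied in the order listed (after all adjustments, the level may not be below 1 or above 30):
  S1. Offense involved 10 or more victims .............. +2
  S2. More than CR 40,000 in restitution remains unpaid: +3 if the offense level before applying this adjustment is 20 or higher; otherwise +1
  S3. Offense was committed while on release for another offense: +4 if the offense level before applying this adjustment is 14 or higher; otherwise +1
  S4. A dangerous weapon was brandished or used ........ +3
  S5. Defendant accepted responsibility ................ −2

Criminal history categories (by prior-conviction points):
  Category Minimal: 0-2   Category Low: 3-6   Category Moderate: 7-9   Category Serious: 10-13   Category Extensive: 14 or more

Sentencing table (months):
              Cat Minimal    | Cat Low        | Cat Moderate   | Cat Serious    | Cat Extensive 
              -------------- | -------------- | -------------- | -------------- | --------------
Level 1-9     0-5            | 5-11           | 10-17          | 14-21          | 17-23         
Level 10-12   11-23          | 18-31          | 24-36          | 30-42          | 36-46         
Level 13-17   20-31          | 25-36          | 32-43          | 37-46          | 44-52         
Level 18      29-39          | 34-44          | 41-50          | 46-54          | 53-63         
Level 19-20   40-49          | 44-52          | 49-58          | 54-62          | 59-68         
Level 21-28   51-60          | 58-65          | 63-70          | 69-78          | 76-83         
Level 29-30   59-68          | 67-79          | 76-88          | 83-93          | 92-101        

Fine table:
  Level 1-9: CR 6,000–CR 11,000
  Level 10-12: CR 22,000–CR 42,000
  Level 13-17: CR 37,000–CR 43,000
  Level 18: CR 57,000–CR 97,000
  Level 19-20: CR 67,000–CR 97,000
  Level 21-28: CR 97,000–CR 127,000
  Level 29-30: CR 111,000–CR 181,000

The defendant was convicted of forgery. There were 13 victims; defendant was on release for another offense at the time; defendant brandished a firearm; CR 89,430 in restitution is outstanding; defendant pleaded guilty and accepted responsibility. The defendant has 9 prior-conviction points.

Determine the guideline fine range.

CR 97,000–CR 127,000

Base offense level for forgery: 17.
S1 applies: 17 + 2 = 19.
S2 applies (level before this adjustment is 19 < 20, so +1): 19 + 1 = 20.
S3 applies (level before this adjustment is 20 ≥ 14, so +4): 20 + 4 = 24.
S4 applies: 24 + 3 = 27.
S5 applies: 27 − 2 = 25.
Final offense level: 25.
Level 25 falls in the 21-28 band.
Fine table: Level 21-28 → CR 97,000–CR 127,000.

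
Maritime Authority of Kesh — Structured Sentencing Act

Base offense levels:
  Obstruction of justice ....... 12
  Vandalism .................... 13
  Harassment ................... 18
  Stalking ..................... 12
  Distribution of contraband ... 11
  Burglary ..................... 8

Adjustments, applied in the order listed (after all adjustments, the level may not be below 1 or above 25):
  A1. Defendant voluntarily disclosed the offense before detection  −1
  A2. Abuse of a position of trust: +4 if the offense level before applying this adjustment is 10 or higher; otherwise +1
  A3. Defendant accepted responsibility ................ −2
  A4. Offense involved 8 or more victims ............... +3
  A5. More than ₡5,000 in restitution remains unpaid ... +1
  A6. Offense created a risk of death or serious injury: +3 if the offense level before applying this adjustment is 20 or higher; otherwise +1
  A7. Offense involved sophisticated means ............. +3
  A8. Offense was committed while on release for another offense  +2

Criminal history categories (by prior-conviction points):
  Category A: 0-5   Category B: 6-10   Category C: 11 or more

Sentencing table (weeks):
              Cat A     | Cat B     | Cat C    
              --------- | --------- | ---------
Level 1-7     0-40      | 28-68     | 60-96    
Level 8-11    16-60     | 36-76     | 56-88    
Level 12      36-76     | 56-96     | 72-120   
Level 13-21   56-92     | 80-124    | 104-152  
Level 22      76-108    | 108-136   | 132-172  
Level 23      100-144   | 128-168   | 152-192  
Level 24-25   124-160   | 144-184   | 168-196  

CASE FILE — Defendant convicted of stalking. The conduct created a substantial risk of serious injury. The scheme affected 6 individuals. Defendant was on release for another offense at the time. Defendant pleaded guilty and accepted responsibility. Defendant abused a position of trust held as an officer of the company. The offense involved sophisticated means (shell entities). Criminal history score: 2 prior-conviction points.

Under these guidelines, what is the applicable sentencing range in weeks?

56-92 weeks

Base offense level for stalking: 12.
A2 applies (level before this adjustment is 12 ≥ 10, so +4): 12 + 4 = 16.
A3 applies: 16 − 2 = 14.
A4 does not apply.
A6 applies (level before this adjustment is 14 < 20, so +1): 14 + 1 = 15.
A7 applies: 15 + 3 = 18.
A8 applies: 18 + 2 = 20.
Final offense level: 20.
Criminal history: 2 prior points → Category A (0-5).
Level 20 falls in the 13-21 band.
Grid: Level 13-21 × Category A = 56-92 weeks.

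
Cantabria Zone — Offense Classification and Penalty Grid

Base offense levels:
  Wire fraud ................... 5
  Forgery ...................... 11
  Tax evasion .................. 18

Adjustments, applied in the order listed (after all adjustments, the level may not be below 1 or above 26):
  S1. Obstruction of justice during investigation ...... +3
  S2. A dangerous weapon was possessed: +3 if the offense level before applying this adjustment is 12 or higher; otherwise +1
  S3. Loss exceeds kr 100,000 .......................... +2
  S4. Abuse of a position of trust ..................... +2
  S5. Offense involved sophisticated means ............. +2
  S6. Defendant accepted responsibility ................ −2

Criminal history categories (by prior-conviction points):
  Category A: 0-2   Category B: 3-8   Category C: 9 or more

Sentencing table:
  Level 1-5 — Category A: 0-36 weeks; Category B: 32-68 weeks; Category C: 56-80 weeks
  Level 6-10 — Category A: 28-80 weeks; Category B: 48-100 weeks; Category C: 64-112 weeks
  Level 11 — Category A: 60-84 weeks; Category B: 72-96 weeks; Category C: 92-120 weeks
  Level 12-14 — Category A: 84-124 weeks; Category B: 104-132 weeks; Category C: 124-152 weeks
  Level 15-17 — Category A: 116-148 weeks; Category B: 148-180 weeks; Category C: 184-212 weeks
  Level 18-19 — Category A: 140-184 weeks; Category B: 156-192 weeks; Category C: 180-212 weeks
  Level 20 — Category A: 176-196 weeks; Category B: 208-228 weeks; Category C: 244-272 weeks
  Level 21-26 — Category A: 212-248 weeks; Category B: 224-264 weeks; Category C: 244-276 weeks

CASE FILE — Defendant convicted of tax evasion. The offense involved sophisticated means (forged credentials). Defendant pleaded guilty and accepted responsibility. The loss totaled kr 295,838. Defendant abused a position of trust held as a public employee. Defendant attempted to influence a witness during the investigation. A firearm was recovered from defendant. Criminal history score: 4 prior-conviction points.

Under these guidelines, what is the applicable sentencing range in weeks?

Base offense level for tax evasion: 18.
S1 applies: 18 + 3 = 21.
S2 applies (level before this adjustment is 21 ≥ 12, so +3): 21 + 3 = 24.
S3 applies: 24 + 2 = 26.
S4 applies: 26 + 2 = 28.
S5 applies: 28 + 2 = 30.
S6 applies: 30 − 2 = 28.
Level 28 exceeds the maximum of 26; capped at 26.
Final offense level: 26.
Criminal history: 4 prior points → Category B (3-8).
Level 26 falls in the 21-26 band.
Grid: Level 21-26 × Category B = 224-264 weeks.

224-264 weeks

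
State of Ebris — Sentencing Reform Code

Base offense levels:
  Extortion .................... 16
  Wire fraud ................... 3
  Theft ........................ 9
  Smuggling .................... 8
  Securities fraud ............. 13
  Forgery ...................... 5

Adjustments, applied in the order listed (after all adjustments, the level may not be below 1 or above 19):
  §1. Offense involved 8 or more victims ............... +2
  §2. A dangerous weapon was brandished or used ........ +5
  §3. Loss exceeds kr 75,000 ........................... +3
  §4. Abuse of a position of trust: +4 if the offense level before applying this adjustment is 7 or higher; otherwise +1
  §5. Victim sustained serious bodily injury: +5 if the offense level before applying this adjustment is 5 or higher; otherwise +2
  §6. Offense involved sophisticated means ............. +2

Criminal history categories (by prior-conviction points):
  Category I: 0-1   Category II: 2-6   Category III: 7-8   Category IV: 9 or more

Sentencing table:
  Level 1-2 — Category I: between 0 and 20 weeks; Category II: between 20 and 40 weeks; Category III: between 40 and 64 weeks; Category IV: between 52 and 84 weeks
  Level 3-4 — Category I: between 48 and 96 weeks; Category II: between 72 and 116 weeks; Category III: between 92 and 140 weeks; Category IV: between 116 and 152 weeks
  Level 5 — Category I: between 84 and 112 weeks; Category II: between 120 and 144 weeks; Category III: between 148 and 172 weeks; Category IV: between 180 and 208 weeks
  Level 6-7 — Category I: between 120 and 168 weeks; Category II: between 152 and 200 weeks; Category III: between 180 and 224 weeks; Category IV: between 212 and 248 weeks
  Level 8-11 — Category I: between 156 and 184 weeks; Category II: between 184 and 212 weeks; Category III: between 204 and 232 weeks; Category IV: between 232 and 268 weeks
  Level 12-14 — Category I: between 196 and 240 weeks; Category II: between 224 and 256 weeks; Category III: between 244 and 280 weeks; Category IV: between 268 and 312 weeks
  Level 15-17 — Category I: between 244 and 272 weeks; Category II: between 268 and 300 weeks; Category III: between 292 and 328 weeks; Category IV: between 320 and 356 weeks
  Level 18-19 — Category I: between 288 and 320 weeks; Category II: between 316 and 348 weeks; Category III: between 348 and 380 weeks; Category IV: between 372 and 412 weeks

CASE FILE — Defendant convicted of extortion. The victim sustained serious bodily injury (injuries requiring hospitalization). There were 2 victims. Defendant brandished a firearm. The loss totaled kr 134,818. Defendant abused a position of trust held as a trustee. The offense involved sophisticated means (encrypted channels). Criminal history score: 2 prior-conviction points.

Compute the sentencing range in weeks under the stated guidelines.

Base offense level for extortion: 16.
§2 applies: 16 + 5 = 21.
§3 applies: 21 + 3 = 24.
§4 applies (level before this adjustment is 24 ≥ 7, so +4): 24 + 4 = 28.
§5 applies (level before this adjustment is 28 ≥ 5, so +5): 28 + 5 = 33.
§6 applies: 33 + 2 = 35.
Level 35 exceeds the maximum of 19; capped at 19.
Final offense level: 19.
Criminal history: 2 prior points → Category II (2-6).
Level 19 falls in the 18-19 band.
Grid: Level 18-19 × Category II = 316-348 weeks.

316-348 weeks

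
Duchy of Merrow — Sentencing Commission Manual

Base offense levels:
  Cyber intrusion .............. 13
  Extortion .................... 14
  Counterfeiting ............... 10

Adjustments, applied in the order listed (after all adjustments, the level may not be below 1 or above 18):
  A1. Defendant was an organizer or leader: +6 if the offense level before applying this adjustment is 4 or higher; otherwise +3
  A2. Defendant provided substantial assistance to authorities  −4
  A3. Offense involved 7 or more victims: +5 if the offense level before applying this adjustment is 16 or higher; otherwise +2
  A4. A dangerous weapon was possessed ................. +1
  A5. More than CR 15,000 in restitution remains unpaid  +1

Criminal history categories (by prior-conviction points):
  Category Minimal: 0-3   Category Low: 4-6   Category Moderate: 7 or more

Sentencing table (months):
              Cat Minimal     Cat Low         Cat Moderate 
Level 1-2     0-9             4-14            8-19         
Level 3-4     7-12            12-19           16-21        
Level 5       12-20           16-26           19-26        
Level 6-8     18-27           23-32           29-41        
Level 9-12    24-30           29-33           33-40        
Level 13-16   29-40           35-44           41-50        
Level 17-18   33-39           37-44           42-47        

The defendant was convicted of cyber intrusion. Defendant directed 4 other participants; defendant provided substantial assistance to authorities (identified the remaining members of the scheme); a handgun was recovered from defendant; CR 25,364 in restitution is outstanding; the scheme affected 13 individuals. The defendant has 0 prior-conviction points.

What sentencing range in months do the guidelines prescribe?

33-39 months

Base offense level for cyber intrusion: 13.
A1 applies (level before this adjustment is 13 ≥ 4, so +6): 13 + 6 = 19.
A2 applies: 19 − 4 = 15.
A3 applies (level before this adjustment is 15 < 16, so +2): 15 + 2 = 17.
A4 applies: 17 + 1 = 18.
A5 applies: 18 + 1 = 19.
Level 19 exceeds the maximum of 18; capped at 18.
Final offense level: 18.
Criminal history: 0 prior points → Category Minimal (0-3).
Level 18 falls in the 17-18 band.
Grid: Level 17-18 × Category Minimal = 33-39 months.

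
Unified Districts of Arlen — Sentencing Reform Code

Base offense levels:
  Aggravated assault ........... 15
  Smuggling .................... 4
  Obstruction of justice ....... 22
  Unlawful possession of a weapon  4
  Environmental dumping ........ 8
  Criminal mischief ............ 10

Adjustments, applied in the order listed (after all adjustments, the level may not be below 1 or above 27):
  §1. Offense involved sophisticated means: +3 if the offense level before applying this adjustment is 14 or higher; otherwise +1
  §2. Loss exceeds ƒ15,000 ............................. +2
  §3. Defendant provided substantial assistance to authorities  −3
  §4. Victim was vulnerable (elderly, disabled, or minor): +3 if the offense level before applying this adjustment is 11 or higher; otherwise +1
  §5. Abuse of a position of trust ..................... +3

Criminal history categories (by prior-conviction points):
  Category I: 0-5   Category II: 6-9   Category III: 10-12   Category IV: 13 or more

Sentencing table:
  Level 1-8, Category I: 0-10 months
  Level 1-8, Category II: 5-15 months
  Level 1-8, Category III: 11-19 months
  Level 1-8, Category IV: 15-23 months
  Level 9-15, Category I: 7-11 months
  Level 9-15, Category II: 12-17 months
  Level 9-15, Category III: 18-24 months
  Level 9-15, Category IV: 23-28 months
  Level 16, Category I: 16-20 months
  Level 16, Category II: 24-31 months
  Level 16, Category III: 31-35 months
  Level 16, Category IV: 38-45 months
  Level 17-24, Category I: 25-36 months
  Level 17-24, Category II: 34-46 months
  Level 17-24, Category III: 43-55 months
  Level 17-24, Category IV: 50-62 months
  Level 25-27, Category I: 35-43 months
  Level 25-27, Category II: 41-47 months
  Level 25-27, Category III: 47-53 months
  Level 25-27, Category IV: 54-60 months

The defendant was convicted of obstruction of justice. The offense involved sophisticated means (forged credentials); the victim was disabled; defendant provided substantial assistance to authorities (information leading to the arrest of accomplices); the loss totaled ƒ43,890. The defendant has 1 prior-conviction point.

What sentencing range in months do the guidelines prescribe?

Base offense level for obstruction of justice: 22.
§1 applies (level before this adjustment is 22 ≥ 14, so +3): 22 + 3 = 25.
§2 applies: 25 + 2 = 27.
§3 applies: 27 − 3 = 24.
§4 applies (level before this adjustment is 24 ≥ 11, so +3): 24 + 3 = 27.
Final offense level: 27.
Criminal history: 1 prior point → Category I (0-5).
Level 27 falls in the 25-27 band.
Grid: Level 25-27 × Category I = 35-43 months.

35-43 months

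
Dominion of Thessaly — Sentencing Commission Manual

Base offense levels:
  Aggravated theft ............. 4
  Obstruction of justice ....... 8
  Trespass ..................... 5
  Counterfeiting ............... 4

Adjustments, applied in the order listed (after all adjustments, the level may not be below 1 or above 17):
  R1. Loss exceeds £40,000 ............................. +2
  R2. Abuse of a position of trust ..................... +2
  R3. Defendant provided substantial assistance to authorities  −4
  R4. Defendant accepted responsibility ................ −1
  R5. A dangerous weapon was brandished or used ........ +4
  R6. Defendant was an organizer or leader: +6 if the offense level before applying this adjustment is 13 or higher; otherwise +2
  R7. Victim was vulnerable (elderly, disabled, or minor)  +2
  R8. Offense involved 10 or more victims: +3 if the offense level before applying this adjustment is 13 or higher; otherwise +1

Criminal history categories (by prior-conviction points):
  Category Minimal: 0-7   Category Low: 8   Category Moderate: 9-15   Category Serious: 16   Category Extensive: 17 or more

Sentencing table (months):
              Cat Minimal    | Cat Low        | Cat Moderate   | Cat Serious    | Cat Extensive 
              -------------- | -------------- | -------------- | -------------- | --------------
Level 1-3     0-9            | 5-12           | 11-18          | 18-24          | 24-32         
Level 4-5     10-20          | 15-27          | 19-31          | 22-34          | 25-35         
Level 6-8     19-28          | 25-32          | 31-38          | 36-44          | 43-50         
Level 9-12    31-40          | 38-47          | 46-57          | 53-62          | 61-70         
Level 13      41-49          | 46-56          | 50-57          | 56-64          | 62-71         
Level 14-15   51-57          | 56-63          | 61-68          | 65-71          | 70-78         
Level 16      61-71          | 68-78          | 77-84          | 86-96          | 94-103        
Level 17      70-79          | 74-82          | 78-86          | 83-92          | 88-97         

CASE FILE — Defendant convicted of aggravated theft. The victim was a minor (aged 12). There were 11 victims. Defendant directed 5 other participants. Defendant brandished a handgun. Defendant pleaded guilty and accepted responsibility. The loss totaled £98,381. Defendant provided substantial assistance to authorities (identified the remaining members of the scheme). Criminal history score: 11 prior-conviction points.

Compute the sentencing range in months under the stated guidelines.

Base offense level for aggravated theft: 4.
R1 applies: 4 + 2 = 6.
R3 applies: 6 − 4 = 2.
R4 applies: 2 − 1 = 1.
R5 applies: 1 + 4 = 5.
R6 applies (level before this adjustment is 5 < 13, so +2): 5 + 2 = 7.
R7 applies: 7 + 2 = 9.
R8 applies (level before this adjustment is 9 < 13, so +1): 9 + 1 = 10.
Final offense level: 10.
Criminal history: 11 prior points → Category Moderate (9-15).
Level 10 falls in the 9-12 band.
Grid: Level 9-12 × Category Moderate = 46-57 months.

46-57 months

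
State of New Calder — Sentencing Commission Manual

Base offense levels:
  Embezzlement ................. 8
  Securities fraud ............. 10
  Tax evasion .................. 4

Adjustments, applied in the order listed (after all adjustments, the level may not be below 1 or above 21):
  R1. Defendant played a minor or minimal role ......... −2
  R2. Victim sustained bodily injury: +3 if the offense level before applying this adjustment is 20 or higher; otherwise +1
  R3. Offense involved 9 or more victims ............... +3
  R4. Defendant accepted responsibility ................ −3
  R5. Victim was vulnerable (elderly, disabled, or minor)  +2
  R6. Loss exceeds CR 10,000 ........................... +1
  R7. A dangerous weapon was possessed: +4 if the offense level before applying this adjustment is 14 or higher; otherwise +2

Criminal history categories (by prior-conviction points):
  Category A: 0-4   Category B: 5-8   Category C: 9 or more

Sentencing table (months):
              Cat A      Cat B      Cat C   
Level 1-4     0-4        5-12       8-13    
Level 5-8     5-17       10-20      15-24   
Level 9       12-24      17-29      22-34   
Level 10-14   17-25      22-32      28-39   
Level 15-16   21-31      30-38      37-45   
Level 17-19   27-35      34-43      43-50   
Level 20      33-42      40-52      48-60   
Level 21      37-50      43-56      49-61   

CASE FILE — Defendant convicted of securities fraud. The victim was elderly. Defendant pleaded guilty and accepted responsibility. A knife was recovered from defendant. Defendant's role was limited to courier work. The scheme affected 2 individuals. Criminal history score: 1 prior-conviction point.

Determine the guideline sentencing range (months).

Base offense level for securities fraud: 10.
R1 applies: 10 − 2 = 8.
R3 does not apply.
R4 applies: 8 − 3 = 5.
R5 applies: 5 + 2 = 7.
R7 applies (level before this adjustment is 7 < 14, so +2): 7 + 2 = 9.
Final offense level: 9.
Criminal history: 1 prior point → Category A (0-4).
Level 9 falls in the 9 band.
Grid: Level 9 × Category A = 12-24 months.

12-24 months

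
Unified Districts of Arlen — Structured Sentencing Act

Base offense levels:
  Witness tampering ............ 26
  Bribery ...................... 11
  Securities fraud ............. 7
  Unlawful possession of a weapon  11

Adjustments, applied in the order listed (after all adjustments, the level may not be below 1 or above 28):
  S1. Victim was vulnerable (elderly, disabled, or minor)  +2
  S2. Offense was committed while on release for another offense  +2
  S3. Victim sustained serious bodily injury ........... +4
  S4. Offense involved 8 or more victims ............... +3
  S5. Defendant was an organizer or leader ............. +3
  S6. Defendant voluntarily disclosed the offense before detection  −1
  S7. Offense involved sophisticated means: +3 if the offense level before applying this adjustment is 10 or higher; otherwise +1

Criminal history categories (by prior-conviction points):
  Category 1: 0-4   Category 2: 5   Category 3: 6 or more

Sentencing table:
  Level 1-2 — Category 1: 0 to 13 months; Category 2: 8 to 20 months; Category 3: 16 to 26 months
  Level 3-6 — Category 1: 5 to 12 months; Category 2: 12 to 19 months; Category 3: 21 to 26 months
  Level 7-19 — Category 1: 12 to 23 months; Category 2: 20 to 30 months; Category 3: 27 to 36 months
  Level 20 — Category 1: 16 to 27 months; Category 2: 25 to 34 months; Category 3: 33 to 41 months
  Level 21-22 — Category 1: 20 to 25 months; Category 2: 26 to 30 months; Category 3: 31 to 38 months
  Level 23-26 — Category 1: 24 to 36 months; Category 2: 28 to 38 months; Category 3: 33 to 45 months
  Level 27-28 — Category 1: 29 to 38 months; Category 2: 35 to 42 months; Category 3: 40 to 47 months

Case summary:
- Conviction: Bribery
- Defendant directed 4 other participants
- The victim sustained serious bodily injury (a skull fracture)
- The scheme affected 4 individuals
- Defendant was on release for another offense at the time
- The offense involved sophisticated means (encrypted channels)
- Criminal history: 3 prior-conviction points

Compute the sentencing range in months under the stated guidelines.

Base offense level for bribery: 11.
S2 applies: 11 + 2 = 13.
S3 applies: 13 + 4 = 17.
S5 applies: 17 + 3 = 20.
S6 does not apply.
S7 applies (level before this adjustment is 20 ≥ 10, so +3): 20 + 3 = 23.
Final offense level: 23.
Criminal history: 3 prior points → Category 1 (0-4).
Level 23 falls in the 23-26 band.
Grid: Level 23-26 × Category 1 = 24-36 months.

24-36 months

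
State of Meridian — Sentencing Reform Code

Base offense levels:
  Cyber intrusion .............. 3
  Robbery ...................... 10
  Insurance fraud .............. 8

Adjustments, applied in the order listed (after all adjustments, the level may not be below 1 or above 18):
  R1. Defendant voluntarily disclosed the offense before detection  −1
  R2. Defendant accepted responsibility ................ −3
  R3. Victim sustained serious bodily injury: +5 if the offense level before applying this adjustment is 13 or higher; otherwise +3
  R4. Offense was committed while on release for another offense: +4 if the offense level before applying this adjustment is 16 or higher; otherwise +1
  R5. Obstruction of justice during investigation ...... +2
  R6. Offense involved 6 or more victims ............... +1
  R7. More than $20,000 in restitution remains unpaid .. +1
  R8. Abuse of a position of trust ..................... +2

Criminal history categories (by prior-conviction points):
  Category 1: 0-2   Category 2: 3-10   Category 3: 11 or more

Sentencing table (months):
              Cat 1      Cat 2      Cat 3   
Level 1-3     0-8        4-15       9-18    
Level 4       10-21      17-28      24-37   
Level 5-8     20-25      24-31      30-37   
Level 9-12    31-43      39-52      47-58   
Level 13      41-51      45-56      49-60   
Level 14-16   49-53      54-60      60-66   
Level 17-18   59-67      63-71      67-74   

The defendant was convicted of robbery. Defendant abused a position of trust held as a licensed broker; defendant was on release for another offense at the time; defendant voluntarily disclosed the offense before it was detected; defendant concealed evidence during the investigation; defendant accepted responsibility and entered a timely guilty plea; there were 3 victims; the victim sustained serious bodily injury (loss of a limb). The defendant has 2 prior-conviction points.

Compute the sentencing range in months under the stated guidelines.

Base offense level for robbery: 10.
R1 applies: 10 − 1 = 9.
R2 applies: 9 − 3 = 6.
R3 applies (level before this adjustment is 6 < 13, so +3): 6 + 3 = 9.
R4 applies (level before this adjustment is 9 < 16, so +1): 9 + 1 = 10.
R5 applies: 10 + 2 = 12.
R6 does not apply.
R7 does not apply.
R8 applies: 12 + 2 = 14.
Final offense level: 14.
Criminal history: 2 prior points → Category 1 (0-2).
Level 14 falls in the 14-16 band.
Grid: Level 14-16 × Category 1 = 49-53 months.

49-53 months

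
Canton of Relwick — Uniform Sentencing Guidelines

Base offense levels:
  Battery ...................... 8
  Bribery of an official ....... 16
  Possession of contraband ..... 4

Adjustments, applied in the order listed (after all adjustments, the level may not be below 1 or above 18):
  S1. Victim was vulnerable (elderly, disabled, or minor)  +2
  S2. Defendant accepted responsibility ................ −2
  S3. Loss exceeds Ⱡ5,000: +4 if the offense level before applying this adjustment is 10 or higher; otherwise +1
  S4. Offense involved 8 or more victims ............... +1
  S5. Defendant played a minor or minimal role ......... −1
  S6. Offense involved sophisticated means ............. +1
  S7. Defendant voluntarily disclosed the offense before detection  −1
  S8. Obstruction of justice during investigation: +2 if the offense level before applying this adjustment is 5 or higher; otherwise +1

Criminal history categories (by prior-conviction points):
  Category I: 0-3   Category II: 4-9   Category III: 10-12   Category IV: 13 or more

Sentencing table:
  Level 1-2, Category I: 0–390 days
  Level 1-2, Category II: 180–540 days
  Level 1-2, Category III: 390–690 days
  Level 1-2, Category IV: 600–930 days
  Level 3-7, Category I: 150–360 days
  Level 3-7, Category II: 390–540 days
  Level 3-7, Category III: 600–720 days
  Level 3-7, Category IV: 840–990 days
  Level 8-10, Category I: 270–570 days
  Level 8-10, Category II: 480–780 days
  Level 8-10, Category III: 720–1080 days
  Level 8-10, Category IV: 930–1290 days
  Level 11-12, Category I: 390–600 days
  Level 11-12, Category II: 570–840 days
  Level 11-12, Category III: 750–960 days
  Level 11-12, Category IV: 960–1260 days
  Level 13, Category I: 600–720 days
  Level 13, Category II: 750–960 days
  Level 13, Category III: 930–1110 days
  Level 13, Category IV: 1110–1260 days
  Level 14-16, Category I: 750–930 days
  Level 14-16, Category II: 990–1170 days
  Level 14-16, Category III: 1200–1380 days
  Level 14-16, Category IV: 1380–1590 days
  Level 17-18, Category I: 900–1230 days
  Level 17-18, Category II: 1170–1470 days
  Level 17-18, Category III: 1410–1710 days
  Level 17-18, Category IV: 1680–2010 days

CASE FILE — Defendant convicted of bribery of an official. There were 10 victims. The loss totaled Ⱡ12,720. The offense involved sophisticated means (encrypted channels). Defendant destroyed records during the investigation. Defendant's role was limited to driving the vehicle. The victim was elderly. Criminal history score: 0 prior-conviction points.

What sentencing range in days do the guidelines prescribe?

Base offense level for bribery of an official: 16.
S1 applies: 16 + 2 = 18.
S3 applies (level before this adjustment is 18 ≥ 10, so +4): 18 + 4 = 22.
S4 applies: 22 + 1 = 23.
S5 applies: 23 − 1 = 22.
S6 applies: 22 + 1 = 23.
S8 applies (level before this adjustment is 23 ≥ 5, so +2): 23 + 2 = 25.
Level 25 exceeds the maximum of 18; capped at 18.
Final offense level: 18.
Criminal history: 0 prior points → Category I (0-3).
Level 18 falls in the 17-18 band.
Grid: Level 17-18 × Category I = 900-1230 days.

900-1230 days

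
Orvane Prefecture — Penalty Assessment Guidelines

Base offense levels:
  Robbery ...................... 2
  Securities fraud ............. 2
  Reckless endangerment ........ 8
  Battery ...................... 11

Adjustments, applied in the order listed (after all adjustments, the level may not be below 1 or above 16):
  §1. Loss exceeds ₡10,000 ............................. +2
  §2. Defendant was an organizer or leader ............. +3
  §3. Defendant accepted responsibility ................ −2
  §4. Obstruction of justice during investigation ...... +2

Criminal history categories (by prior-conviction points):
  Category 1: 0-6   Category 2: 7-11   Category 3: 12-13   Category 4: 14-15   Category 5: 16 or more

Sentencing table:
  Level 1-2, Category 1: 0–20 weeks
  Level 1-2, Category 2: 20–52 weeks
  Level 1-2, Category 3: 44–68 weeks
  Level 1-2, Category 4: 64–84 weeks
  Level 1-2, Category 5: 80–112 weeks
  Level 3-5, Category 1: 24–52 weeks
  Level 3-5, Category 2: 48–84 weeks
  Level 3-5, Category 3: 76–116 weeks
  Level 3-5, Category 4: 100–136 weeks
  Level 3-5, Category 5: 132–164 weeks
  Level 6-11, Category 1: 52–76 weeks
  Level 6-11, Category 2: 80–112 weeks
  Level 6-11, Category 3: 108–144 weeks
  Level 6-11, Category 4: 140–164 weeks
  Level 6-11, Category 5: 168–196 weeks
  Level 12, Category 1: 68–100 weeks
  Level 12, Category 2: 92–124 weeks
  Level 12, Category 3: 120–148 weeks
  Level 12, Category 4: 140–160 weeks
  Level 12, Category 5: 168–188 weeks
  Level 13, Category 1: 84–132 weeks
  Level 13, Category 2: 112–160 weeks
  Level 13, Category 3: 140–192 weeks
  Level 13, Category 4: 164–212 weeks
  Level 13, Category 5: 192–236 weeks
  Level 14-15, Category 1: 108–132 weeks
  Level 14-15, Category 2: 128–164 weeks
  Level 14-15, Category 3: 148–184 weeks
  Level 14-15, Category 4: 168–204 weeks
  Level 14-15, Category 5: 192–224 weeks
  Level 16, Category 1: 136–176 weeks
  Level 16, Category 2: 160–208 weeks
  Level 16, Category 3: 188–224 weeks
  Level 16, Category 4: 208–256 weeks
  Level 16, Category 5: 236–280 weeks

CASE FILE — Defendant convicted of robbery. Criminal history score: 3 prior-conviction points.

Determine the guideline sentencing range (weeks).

0-20 weeks

Base offense level for robbery: 2.
Final offense level: 2.
Criminal history: 3 prior points → Category 1 (0-6).
Level 2 falls in the 1-2 band.
Grid: Level 1-2 × Category 1 = 0-20 weeks.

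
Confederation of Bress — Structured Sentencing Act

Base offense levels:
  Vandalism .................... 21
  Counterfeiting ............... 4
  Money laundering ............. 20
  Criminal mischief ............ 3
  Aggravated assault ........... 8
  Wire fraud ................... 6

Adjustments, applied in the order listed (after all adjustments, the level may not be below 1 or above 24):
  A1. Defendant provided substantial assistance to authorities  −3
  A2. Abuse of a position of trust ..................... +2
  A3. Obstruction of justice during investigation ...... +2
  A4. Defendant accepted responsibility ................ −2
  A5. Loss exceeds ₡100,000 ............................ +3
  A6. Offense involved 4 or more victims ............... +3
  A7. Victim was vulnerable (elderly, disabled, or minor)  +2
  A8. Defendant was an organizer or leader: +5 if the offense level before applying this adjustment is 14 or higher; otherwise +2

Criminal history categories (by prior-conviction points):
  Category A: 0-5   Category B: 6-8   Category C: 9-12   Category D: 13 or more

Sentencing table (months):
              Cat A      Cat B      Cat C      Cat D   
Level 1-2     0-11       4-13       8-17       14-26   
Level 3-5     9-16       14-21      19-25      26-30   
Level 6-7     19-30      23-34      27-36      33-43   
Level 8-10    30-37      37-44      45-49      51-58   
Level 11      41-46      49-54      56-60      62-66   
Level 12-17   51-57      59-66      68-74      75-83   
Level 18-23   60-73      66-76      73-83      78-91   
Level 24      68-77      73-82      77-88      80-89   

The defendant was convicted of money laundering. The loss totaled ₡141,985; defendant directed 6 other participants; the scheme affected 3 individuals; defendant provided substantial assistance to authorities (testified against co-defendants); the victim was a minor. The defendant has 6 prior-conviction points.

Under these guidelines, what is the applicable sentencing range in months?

Base offense level for money laundering: 20.
A1 applies: 20 − 3 = 17.
A2 does not apply.
A3 does not apply.
A4 does not apply.
A5 applies: 17 + 3 = 20.
A6 does not apply.
A7 applies: 20 + 2 = 22.
A8 applies (level before this adjustment is 22 ≥ 14, so +5): 22 + 5 = 27.
Level 27 exceeds the maximum of 24; capped at 24.
Final offense level: 24.
Criminal history: 6 prior points → Category B (6-8).
Level 24 falls in the 24 band.
Grid: Level 24 × Category B = 73-82 months.

73-82 months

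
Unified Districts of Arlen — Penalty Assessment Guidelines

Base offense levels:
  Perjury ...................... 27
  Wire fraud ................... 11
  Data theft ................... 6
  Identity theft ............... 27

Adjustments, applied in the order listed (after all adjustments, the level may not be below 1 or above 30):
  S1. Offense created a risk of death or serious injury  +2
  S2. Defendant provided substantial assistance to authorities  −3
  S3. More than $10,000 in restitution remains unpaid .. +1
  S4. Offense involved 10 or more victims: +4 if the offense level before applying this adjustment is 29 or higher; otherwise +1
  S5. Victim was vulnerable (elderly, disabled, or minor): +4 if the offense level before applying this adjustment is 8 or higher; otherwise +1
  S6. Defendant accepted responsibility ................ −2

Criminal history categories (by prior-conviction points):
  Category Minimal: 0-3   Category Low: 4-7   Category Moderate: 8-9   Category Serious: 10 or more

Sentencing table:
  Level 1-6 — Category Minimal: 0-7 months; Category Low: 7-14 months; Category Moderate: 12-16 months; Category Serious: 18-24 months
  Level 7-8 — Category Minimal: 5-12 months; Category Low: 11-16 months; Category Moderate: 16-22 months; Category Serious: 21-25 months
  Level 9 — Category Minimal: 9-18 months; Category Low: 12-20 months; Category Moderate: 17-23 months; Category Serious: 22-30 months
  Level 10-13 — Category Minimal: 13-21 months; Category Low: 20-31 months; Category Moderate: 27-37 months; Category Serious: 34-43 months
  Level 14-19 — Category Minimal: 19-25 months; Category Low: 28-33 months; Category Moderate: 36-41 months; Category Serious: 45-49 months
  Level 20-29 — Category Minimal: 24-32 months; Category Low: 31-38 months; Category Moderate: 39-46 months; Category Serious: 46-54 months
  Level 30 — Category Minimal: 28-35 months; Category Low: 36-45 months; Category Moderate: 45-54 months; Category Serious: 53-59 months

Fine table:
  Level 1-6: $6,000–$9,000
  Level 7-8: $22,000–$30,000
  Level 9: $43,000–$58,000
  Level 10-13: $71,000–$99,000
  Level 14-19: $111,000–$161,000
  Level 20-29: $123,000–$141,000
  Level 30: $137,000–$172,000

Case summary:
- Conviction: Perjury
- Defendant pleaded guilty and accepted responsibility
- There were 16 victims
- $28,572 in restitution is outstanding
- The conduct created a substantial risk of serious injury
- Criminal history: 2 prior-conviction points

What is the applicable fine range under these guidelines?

Base offense level for perjury: 27.
S1 applies: 27 + 2 = 29.
S3 applies: 29 + 1 = 30.
S4 applies (level before this adjustment is 30 ≥ 29, so +4): 30 + 4 = 34.
S6 applies: 34 − 2 = 32.
Level 32 exceeds the maximum of 30; capped at 30.
Final offense level: 30.
Level 30 falls in the 30 band.
Fine table: Level 30 → $137,000–$172,000.

$137,000–$172,000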